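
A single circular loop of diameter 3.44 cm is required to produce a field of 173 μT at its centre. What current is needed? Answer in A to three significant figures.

I ≈ 4.74 A

At the centre of a circular loop B = μ₀I/(2R), so I = 2RB/μ₀.
With R = 0.0172 m, I = 2 × 0.0172 × 1.73×10⁻⁴ / (4π×10⁻⁷) = 4.74 A.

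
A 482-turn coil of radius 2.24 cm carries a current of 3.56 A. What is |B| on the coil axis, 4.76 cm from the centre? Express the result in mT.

For an N-turn flat coil, B = Nμ₀IR²/[2(R²+z²)^(3/2)] with R = 0.0224 m, z = 0.0476 m.
B = 482 × 7.71×10⁻⁶ T = 3.72×10⁻³ T.

B ≈ 3.72 mT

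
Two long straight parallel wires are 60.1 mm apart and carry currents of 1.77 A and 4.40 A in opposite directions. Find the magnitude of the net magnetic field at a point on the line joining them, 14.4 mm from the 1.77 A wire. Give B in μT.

B ≈ 43.8 μT

Each long wire gives B = μ₀I/(2πd). Distances are d₁ = 0.0144 m and d₂ = 0.0457 m.
B₁ = 2.46×10⁻⁵ T, B₂ = 1.93×10⁻⁵ T.
Between antiparallel currents both contributions point the same way, so they add. B = B₁ + B₂ = 2.46×10⁻⁵ + 1.93×10⁻⁵ = 4.38×10⁻⁵ T.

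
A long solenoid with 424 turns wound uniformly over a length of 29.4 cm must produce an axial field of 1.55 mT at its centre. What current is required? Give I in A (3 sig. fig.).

Inside a long solenoid B = μ₀nI with n = 1442 m⁻¹, so I = B/(μ₀n).
I = 1.55×10⁻³ / (4π×10⁻⁷ × 1442) = 0.855 A.

I ≈ 0.855 A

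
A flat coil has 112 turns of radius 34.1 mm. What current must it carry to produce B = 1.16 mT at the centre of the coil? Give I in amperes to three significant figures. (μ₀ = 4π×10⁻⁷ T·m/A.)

I ≈ 0.562 A

For an N-turn coil, B = Nμ₀I/(2R) with R = 0.0341 m, so I = 2RB/(Nμ₀) = 2 × 0.0341 × 1.16×10⁻³ / (112 × 4π×10⁻⁷) = 0.562 A.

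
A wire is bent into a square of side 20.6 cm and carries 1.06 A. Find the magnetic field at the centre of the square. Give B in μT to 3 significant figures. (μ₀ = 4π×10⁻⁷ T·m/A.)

Each side is a finite straight segment at perpendicular distance d = a/(2 tan(π/4)) = 0.103 m from the centre, with end-angles ±π/4.
One side contributes B₁ = (μ₀I/4πd)·2 sin(π/4) = 1.46×10⁻⁶ T.
All 4 sides add in the same direction: B = 4 × 1.46×10⁻⁶ = 5.82×10⁻⁶ T.

B ≈ 5.82 μT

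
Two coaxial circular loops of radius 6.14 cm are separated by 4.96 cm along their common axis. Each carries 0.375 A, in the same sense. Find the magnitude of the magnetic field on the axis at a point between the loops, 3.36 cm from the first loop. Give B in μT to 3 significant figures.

B ≈ 6.07 μT

Each loop contributes B = μ₀IR²/[2(R²+z²)^(3/2)] on the axis, with z measured from that loop.
Loop 1 (z = 0.0336 m): B₁ = 2.59×10⁻⁶ T. Loop 2 (z = 0.016 m): B₂ = 3.48×10⁻⁶ T.
The fields add: B = B₁ + B₂ = 6.07×10⁻⁶ T.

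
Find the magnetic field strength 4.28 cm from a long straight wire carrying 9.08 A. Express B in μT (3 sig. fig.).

B ≈ 42.4 μT

For an infinitely long straight wire, B = μ₀I/(2πd).
B = (4π×10⁻⁷ × 9.08) / (2π × 0.0428) = 4.24×10⁻⁵ T.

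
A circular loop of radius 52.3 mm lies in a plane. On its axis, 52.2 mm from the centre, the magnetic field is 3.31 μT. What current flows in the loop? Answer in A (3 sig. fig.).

On the axis of a loop, B = μ₀IR²/[2(R²+z²)^(3/2)], so I = 2B(R²+z²)^(3/2)/(μ₀R²).
R² + z² = 0.002735 + 0.002725 = 0.00546 m²; raised to 3/2 gives 4.03×10⁻⁴ m³.
I = 2 × 3.31×10⁻⁶ × 4.03×10⁻⁴ / (1.26×10⁻⁶ × 0.002735) = 0.777 A.

I ≈ 0.777 A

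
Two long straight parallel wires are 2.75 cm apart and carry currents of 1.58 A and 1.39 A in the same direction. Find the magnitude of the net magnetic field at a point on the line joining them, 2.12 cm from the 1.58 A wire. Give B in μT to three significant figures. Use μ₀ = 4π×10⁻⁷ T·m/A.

Each long wire gives B = μ₀I/(2πd). Distances are d₁ = 0.0212 m and d₂ = 0.0063 m.
B₁ = 1.49×10⁻⁵ T, B₂ = 4.41×10⁻⁵ T.
Between parallel currents the two contributions point in opposite directions, so they subtract. B = |B₁ − B₂| = |1.49×10⁻⁵ − 4.41×10⁻⁵| = 2.92×10⁻⁵ T.

B ≈ 29.2 μT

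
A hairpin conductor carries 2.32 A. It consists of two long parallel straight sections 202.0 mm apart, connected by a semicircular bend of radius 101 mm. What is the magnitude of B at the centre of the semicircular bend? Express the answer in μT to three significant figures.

B ≈ 11.8 μT

The semicircular arc contributes B_arc = μ₀I·π/(4πR) = μ₀I/(4R) = 7.22×10⁻⁶ T.
Each semi-infinite lead is at perpendicular distance R = 0.101 m from the centre, with the perpendicular foot at its near end, so it contributes μ₀I/(4πR); both point the same way, together 4.59×10⁻⁶ T.
Arc and leads all point the same direction: B = 7.22×10⁻⁶ + 4.59×10⁻⁶ = 1.18×10⁻⁵ T.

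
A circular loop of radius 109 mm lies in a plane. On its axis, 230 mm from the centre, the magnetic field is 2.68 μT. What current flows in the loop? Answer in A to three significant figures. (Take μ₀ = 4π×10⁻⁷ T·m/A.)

I ≈ 5.92 A

On the axis of a loop, B = μ₀IR²/[2(R²+z²)^(3/2)], so I = 2B(R²+z²)^(3/2)/(μ₀R²).
R² + z² = 0.01188 + 0.0529 = 0.06478 m²; raised to 3/2 gives 1.65×10⁻² m³.
I = 2 × 2.68×10⁻⁶ × 1.65×10⁻² / (1.26×10⁻⁶ × 0.01188) = 5.92 A.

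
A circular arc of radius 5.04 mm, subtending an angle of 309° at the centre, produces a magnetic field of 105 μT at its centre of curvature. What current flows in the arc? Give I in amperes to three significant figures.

For a circular arc, B = μ₀Iφ/(4πR) with φ in radians; here φ = 5.393 rad.
So I = 4πRB/(μ₀φ) = 4π × 0.00504 × 1.05×10⁻⁴ / (4π×10⁻⁷ × 5.393) = 0.981 A.

I ≈ 0.981 A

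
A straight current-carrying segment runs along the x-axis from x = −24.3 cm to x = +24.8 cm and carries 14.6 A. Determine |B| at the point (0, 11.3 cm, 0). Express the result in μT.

B ≈ 23.5 μT

For a finite straight segment, B = (μ₀I/4πd)(sinθ₁ + sinθ₂), where θ₁, θ₂ are the angles from the perpendicular to each end.
The perpendicular distance is d = 0.113 m; the end-offsets along the wire are a = 0.243 m and b = 0.248 m.
sinθ₁ = 0.243/√(0.243²+0.113²) = 0.9068; sinθ₂ = 0.248/√(0.248²+0.113²) = 0.9100.
B = (4π×10⁻⁷ × 14.6) / (4π × 0.113) × (0.9068 + 0.9100) = 2.35×10⁻⁵ T.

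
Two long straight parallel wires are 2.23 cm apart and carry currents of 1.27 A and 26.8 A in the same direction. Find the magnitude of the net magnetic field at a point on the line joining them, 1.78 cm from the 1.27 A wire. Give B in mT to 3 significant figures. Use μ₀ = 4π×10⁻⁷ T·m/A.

Each long wire gives B = μ₀I/(2πd). Distances are d₁ = 0.0178 m and d₂ = 0.0045 m.
B₁ = 1.43×10⁻⁵ T, B₂ = 1.19×10⁻³ T.
Between parallel currents the two contributions point in opposite directions, so they subtract. B = |B₁ − B₂| = |1.43×10⁻⁵ − 1.19×10⁻³| = 1.18×10⁻³ T.

B ≈ 1.18 mT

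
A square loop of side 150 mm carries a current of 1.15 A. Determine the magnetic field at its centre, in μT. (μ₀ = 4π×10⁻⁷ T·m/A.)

Each side is a finite straight segment at perpendicular distance d = a/(2 tan(π/4)) = 0.075 m from the centre, with end-angles ±π/4.
One side contributes B₁ = (μ₀I/4πd)·2 sin(π/4) = 2.17×10⁻⁶ T.
All 4 sides add in the same direction: B = 4 × 2.17×10⁻⁶ = 8.67×10⁻⁶ T.

B ≈ 8.67 μT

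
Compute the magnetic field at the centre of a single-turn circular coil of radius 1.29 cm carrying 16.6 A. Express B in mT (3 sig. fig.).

B ≈ 0.809 mT

At the centre of a circular loop the Biot–Savart law gives B = μ₀I/(2R).
B = (4π×10⁻⁷ × 16.6) / (2 × 0.0129) = 8.09×10⁻⁴ T.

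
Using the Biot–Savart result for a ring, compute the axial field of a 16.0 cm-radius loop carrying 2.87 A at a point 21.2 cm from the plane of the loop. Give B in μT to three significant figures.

B ≈ 2.46 μT

On the axis of a circular loop, B = μ₀IR² / [2(R²+z²)^(3/2)].
R² + z² = (0.16)² + (0.212)² = 0.07054 m², and (R²+z²)^(3/2) = 1.87×10⁻² m³.
B = (4π×10⁻⁷ × 2.87 × 0.0256) / (2 × 1.87×10⁻²) = 2.46×10⁻⁶ T.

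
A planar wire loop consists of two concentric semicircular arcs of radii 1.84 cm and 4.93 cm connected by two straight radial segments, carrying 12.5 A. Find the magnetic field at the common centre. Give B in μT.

The radial connectors point toward the centre, so dl × r̂ = 0 and they contribute nothing.
Each semicircle gives μ₀I/(4R): inner arc 2.13×10⁻⁴ T, outer arc 7.97×10⁻⁵ T.
The two arcs carry current in opposite angular senses, so their fields oppose: B = |2.13×10⁻⁴ − 7.97×10⁻⁵| = 1.34×10⁻⁴ T.

B ≈ 134 μT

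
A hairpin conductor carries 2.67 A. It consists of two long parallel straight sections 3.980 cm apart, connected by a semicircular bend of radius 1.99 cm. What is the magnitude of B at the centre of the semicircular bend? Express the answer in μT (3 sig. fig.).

The semicircular arc contributes B_arc = μ₀I·π/(4πR) = μ₀I/(4R) = 4.22×10⁻⁵ T.
Each semi-infinite lead is at perpendicular distance R = 0.0199 m from the centre, with the perpendicular foot at its near end, so it contributes μ₀I/(4πR); both point the same way, together 2.68×10⁻⁵ T.
Arc and leads all point the same direction: B = 4.22×10⁻⁵ + 2.68×10⁻⁵ = 6.90×10⁻⁵ T.

B ≈ 69.0 μT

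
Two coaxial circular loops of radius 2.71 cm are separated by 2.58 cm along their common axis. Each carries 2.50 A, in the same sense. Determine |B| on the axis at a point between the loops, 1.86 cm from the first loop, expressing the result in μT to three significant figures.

Each loop contributes B = μ₀IR²/[2(R²+z²)^(3/2)] on the axis, with z measured from that loop.
Loop 1 (z = 0.0186 m): B₁ = 3.25×10⁻⁵ T. Loop 2 (z = 0.0072 m): B₂ = 5.23×10⁻⁵ T.
The fields add: B = B₁ + B₂ = 8.48×10⁻⁵ T.

B ≈ 84.8 μT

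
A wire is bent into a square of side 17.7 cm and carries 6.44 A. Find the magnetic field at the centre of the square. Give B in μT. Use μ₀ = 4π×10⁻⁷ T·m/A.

B ≈ 41.2 μT

Each side is a finite straight segment at perpendicular distance d = a/(2 tan(π/4)) = 0.0885 m from the centre, with end-angles ±π/4.
One side contributes B₁ = (μ₀I/4πd)·2 sin(π/4) = 1.03×10⁻⁵ T.
All 4 sides add in the same direction: B = 4 × 1.03×10⁻⁵ = 4.12×10⁻⁵ T.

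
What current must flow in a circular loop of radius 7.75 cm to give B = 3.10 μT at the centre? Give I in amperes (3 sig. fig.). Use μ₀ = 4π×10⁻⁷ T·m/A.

I ≈ 0.382 A

At the centre of a circular loop B = μ₀I/(2R), so I = 2RB/μ₀.
With R = 0.0775 m, I = 2 × 0.0775 × 3.10×10⁻⁶ / (4π×10⁻⁷) = 0.382 A.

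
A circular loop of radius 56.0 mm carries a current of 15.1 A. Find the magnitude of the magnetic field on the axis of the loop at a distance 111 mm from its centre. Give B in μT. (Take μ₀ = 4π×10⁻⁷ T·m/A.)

B ≈ 15.5 μT

On the axis of a circular loop, B = μ₀IR² / [2(R²+z²)^(3/2)].
R² + z² = (0.056)² + (0.111)² = 0.01546 m², and (R²+z²)^(3/2) = 1.92×10⁻³ m³.
B = (4π×10⁻⁷ × 15.1 × 0.003136) / (2 × 1.92×10⁻³) = 1.55×10⁻⁵ T.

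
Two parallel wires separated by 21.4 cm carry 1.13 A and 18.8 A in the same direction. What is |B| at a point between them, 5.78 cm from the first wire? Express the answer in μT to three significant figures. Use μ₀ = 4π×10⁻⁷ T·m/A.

Each long wire gives B = μ₀I/(2πd). Distances are d₁ = 0.0578 m and d₂ = 0.1562 m.
B₁ = 3.91×10⁻⁶ T, B₂ = 2.41×10⁻⁵ T.
Between parallel currents the two contributions point in opposite directions, so they subtract. B = |B₁ − B₂| = |3.91×10⁻⁶ − 2.41×10⁻⁵| = 2.02×10⁻⁵ T.

B ≈ 20.2 μT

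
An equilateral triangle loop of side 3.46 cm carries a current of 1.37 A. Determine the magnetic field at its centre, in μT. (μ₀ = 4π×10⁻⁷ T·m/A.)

B ≈ 71.3 μT

Each side is a finite straight segment at perpendicular distance d = a/(2 tan(π/3)) = 0.009988 m from the centre, with end-angles ±π/3.
One side contributes B₁ = (μ₀I/4πd)·2 sin(π/3) = 2.38×10⁻⁵ T.
All 3 sides add in the same direction: B = 3 × 2.38×10⁻⁵ = 7.13×10⁻⁵ T.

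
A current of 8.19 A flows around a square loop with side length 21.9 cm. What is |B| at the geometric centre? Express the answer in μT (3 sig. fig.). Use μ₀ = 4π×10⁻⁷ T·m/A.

B ≈ 42.3 μT

Each side is a finite straight segment at perpendicular distance d = a/(2 tan(π/4)) = 0.1095 m from the centre, with end-angles ±π/4.
One side contributes B₁ = (μ₀I/4πd)·2 sin(π/4) = 1.06×10⁻⁵ T.
All 4 sides add in the same direction: B = 4 × 1.06×10⁻⁵ = 4.23×10⁻⁵ T.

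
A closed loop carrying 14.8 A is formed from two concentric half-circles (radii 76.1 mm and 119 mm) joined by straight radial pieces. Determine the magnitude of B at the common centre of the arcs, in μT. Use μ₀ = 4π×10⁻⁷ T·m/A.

The radial connectors point toward the centre, so dl × r̂ = 0 and they contribute nothing.
Each semicircle gives μ₀I/(4R): inner arc 6.11×10⁻⁵ T, outer arc 3.91×10⁻⁵ T.
The two arcs carry current in opposite angular senses, so their fields oppose: B = |6.11×10⁻⁵ − 3.91×10⁻⁵| = 2.20×10⁻⁵ T.

B ≈ 22.0 μT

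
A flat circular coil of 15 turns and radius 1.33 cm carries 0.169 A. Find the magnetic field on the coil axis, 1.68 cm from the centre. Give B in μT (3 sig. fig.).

B ≈ 28.6 μT

For an N-turn flat coil, B = Nμ₀IR²/[2(R²+z²)^(3/2)] with R = 0.0133 m, z = 0.0168 m.
B = 15 × 1.91×10⁻⁶ T = 2.86×10⁻⁵ T.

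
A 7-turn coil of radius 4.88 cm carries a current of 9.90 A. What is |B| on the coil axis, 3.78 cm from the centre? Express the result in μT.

B ≈ 441 μT

For an N-turn flat coil, B = Nμ₀IR²/[2(R²+z²)^(3/2)] with R = 0.0488 m, z = 0.0378 m.
B = 7 × 6.30×10⁻⁵ T = 4.41×10⁻⁴ T.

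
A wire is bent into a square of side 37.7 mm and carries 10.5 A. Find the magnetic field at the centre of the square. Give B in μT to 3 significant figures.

B ≈ 315 μT

Each side is a finite straight segment at perpendicular distance d = a/(2 tan(π/4)) = 0.01885 m from the centre, with end-angles ±π/4.
One side contributes B₁ = (μ₀I/4πd)·2 sin(π/4) = 7.88×10⁻⁵ T.
All 4 sides add in the same direction: B = 4 × 7.88×10⁻⁵ = 3.15×10⁻⁴ T.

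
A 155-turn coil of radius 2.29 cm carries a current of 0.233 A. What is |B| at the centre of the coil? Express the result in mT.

For an N-turn flat coil, B = Nμ₀I/(2R) with R = 0.0229 m.
B = 155 × 6.39×10⁻⁶ T = 9.91×10⁻⁴ T.

B ≈ 0.991 mT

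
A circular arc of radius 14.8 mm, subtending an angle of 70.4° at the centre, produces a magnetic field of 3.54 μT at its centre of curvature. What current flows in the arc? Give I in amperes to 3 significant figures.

I ≈ 0.426 A

For a circular arc, B = μ₀Iφ/(4πR) with φ in radians; here φ = 1.229 rad.
So I = 4πRB/(μ₀φ) = 4π × 0.0148 × 3.54×10⁻⁶ / (4π×10⁻⁷ × 1.229) = 0.426 A.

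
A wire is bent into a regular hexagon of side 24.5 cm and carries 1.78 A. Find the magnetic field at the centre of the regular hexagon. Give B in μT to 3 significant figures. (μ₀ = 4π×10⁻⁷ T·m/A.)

Each side is a finite straight segment at perpendicular distance d = a/(2 tan(π/6)) = 0.2122 m from the centre, with end-angles ±π/6.
One side contributes B₁ = (μ₀I/4πd)·2 sin(π/6) = 8.39×10⁻⁷ T.
All 6 sides add in the same direction: B = 6 × 8.39×10⁻⁷ = 5.03×10⁻⁶ T.

B ≈ 5.03 μT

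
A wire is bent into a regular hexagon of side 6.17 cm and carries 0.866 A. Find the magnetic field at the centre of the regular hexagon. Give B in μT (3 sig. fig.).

B ≈ 9.72 μT

Each side is a finite straight segment at perpendicular distance d = a/(2 tan(π/6)) = 0.05343 m from the centre, with end-angles ±π/6.
One side contributes B₁ = (μ₀I/4πd)·2 sin(π/6) = 1.62×10⁻⁶ T.
All 6 sides add in the same direction: B = 6 × 1.62×10⁻⁶ = 9.72×10⁻⁶ T.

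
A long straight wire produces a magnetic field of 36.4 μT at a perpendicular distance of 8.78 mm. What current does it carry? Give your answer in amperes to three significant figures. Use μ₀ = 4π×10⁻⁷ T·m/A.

I ≈ 1.60 A

For a long straight wire B = μ₀I/(2πd), so I = 2πdB/μ₀.
I = 2π × 0.00878 × 3.64×10⁻⁵ / (4π×10⁻⁷) = 1.60 A.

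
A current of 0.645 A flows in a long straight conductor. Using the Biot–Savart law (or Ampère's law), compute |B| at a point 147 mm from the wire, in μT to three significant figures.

B ≈ 0.878 μT

For an infinitely long straight wire, B = μ₀I/(2πd).
B = (4π×10⁻⁷ × 0.645) / (2π × 0.147) = 8.78×10⁻⁷ T.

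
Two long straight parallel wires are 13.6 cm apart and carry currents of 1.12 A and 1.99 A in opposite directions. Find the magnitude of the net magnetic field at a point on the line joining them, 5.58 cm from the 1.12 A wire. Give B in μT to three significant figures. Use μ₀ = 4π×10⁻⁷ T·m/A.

Each long wire gives B = μ₀I/(2πd). Distances are d₁ = 0.0558 m and d₂ = 0.0802 m.
B₁ = 4.01×10⁻⁶ T, B₂ = 4.96×10⁻⁶ T.
Between antiparallel currents both contributions point the same way, so they add. B = B₁ + B₂ = 4.01×10⁻⁶ + 4.96×10⁻⁶ = 8.98×10⁻⁶ T.

B ≈ 8.98 μT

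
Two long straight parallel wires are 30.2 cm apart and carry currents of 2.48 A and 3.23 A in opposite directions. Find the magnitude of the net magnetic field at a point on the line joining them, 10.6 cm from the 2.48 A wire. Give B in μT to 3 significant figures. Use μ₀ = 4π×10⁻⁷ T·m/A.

B ≈ 7.98 μT

Each long wire gives B = μ₀I/(2πd). Distances are d₁ = 0.106 m and d₂ = 0.196 m.
B₁ = 4.68×10⁻⁶ T, B₂ = 3.30×10⁻⁶ T.
Between antiparallel currents both contributions point the same way, so they add. B = B₁ + B₂ = 4.68×10⁻⁶ + 3.30×10⁻⁶ = 7.98×10⁻⁶ T.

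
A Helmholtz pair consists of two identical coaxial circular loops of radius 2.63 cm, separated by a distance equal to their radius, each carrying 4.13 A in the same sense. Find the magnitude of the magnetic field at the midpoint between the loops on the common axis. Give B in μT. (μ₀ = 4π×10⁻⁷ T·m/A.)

B ≈ 141 μT

Each loop contributes B = μ₀IR²/[2(R²+z²)^(3/2)] on the axis, with z measured from that loop.
Loop 1 (z = 0.01315 m): B₁ = 7.06×10⁻⁵ T. Loop 2 (z = 0.01315 m): B₂ = 7.06×10⁻⁵ T.
The fields add: B = B₁ + B₂ = 1.41×10⁻⁴ T.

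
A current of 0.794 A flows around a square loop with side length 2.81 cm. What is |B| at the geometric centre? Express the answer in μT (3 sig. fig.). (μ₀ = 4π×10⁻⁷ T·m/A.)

Each side is a finite straight segment at perpendicular distance d = a/(2 tan(π/4)) = 0.01405 m from the centre, with end-angles ±π/4.
One side contributes B₁ = (μ₀I/4πd)·2 sin(π/4) = 7.99×10⁻⁶ T.
All 4 sides add in the same direction: B = 4 × 7.99×10⁻⁶ = 3.20×10⁻⁵ T.

B ≈ 32.0 μT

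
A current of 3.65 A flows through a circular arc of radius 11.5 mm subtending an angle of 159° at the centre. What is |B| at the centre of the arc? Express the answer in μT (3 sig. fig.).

B ≈ 88.1 μT

The Biot–Savart field of a circular arc at its centre is B = μ₀Iφ/(4πR), with φ = 2.775 rad.
B = (4π×10⁻⁷ × 3.65 × 2.775) / (4π × 0.0115) = 8.81×10⁻⁵ T.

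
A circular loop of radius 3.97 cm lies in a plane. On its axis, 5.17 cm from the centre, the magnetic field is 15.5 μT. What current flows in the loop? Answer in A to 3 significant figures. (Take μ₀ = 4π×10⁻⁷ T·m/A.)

On the axis of a loop, B = μ₀IR²/[2(R²+z²)^(3/2)], so I = 2B(R²+z²)^(3/2)/(μ₀R²).
R² + z² = 0.001576 + 0.002673 = 0.004249 m²; raised to 3/2 gives 2.77×10⁻⁴ m³.
I = 2 × 1.55×10⁻⁵ × 2.77×10⁻⁴ / (1.26×10⁻⁶ × 0.001576) = 4.34 A.

I ≈ 4.34 A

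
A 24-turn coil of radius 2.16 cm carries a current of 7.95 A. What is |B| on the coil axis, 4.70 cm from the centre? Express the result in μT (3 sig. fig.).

For an N-turn flat coil, B = Nμ₀IR²/[2(R²+z²)^(3/2)] with R = 0.0216 m, z = 0.047 m.
B = 24 × 1.68×10⁻⁵ T = 4.04×10⁻⁴ T.

B ≈ 404 μT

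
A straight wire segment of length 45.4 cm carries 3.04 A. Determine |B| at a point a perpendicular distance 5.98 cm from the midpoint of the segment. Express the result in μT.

B ≈ 9.83 μT

For a finite straight segment, B = (μ₀I/4πd)(sinθ₁ + sinθ₂), where θ₁, θ₂ are the angles from the perpendicular to each end.
The perpendicular from the point meets the wire at its midpoint, so each end is L/2 = 0.227 m away along the wire.
sinθ₁ = 0.227/√(0.227²+0.0598²) = 0.9670; sinθ₂ = 0.227/√(0.227²+0.0598²) = 0.9670.
B = (4π×10⁻⁷ × 3.04) / (4π × 0.0598) × (0.9670 + 0.9670) = 9.83×10⁻⁶ T.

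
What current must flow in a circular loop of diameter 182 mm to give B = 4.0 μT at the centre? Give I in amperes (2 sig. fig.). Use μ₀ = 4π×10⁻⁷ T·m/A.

I ≈ 0.58 A

At the centre of a circular loop B = μ₀I/(2R), so I = 2RB/μ₀.
With R = 0.091 m, I = 2 × 0.091 × 4.00×10⁻⁶ / (4π×10⁻⁷) = 0.579 A.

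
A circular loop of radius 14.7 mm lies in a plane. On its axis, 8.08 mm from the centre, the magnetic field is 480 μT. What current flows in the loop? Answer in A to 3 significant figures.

On the axis of a loop, B = μ₀IR²/[2(R²+z²)^(3/2)], so I = 2B(R²+z²)^(3/2)/(μ₀R²).
R² + z² = 0.0002161 + 6.529×10⁻⁵ = 0.0002814 m²; raised to 3/2 gives 4.72×10⁻⁶ m³.
I = 2 × 4.80×10⁻⁴ × 4.72×10⁻⁶ / (1.26×10⁻⁶ × 0.0002161) = 16.7 A.

I ≈ 16.7 A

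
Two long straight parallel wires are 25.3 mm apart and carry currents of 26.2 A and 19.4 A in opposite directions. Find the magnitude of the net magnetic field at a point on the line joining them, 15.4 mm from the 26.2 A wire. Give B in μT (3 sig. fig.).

B ≈ 732 μT

Each long wire gives B = μ₀I/(2πd). Distances are d₁ = 0.0154 m and d₂ = 0.0099 m.
B₁ = 3.40×10⁻⁴ T, B₂ = 3.92×10⁻⁴ T.
Between antiparallel currents both contributions point the same way, so they add. B = B₁ + B₂ = 3.40×10⁻⁴ + 3.92×10⁻⁴ = 7.32×10⁻⁴ T.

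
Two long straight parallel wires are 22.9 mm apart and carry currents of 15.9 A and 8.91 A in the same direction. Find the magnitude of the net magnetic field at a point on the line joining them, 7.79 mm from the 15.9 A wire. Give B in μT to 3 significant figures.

Each long wire gives B = μ₀I/(2πd). Distances are d₁ = 0.00779 m and d₂ = 0.01511 m.
B₁ = 4.08×10⁻⁴ T, B₂ = 1.18×10⁻⁴ T.
Between parallel currents the two contributions point in opposite directions, so they subtract. B = |B₁ − B₂| = |4.08×10⁻⁴ − 1.18×10⁻⁴| = 2.90×10⁻⁴ T.

B ≈ 290 μT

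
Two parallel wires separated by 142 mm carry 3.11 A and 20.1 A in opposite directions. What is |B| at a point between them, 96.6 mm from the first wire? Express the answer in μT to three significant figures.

Each long wire gives B = μ₀I/(2πd). Distances are d₁ = 0.0966 m and d₂ = 0.0454 m.
B₁ = 6.44×10⁻⁶ T, B₂ = 8.85×10⁻⁵ T.
Between antiparallel currents both contributions point the same way, so they add. B = B₁ + B₂ = 6.44×10⁻⁶ + 8.85×10⁻⁵ = 9.50×10⁻⁵ T.

B ≈ 95.0 μT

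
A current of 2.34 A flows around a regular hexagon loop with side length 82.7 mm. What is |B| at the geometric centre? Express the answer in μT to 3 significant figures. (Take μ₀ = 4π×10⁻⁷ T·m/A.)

Each side is a finite straight segment at perpendicular distance d = a/(2 tan(π/6)) = 0.07162 m from the centre, with end-angles ±π/6.
One side contributes B₁ = (μ₀I/4πd)·2 sin(π/6) = 3.27×10⁻⁶ T.
All 6 sides add in the same direction: B = 6 × 3.27×10⁻⁶ = 1.96×10⁻⁵ T.

B ≈ 19.6 μT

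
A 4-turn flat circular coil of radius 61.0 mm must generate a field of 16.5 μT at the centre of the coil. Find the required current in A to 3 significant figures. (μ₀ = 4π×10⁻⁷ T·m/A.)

I ≈ 0.400 A

For an N-turn coil, B = Nμ₀I/(2R) with R = 0.061 m, so I = 2RB/(Nμ₀) = 2 × 0.061 × 1.65×10⁻⁵ / (4 × 4π×10⁻⁷) = 0.400 A.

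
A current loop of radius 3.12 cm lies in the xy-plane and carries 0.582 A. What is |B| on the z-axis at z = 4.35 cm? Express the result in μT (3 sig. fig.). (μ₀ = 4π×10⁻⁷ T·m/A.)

On the axis of a circular loop, B = μ₀IR² / [2(R²+z²)^(3/2)].
R² + z² = (0.0312)² + (0.0435)² = 0.002866 m², and (R²+z²)^(3/2) = 1.53×10⁻⁴ m³.
B = (4π×10⁻⁷ × 0.582 × 0.0009734) / (2 × 1.53×10⁻⁴) = 2.32×10⁻⁶ T.

B ≈ 2.32 μT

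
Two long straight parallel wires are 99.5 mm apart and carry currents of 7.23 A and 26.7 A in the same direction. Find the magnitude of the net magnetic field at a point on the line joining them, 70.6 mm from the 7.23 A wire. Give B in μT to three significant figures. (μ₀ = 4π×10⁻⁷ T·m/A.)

B ≈ 164 μT

Each long wire gives B = μ₀I/(2πd). Distances are d₁ = 0.0706 m and d₂ = 0.0289 m.
B₁ = 2.05×10⁻⁵ T, B₂ = 1.85×10⁻⁴ T.
Between parallel currents the two contributions point in opposite directions, so they subtract. B = |B₁ − B₂| = |2.05×10⁻⁵ − 1.85×10⁻⁴| = 1.64×10⁻⁴ T.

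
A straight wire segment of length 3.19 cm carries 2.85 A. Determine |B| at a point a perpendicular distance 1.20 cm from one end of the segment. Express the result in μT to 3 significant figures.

B ≈ 22.2 μT

For a finite straight segment, B = (μ₀I/4πd)(sinθ₁ + sinθ₂), where θ₁, θ₂ are the angles from the perpendicular to each end.
The perpendicular foot is at one end, so the two end-offsets along the wire are 0 and L = 0.0319 m.
sinθ₁ = 0/√(0²+0.012²) = 0.0000; sinθ₂ = 0.0319/√(0.0319²+0.012²) = 0.9360.
B = (4π×10⁻⁷ × 2.85) / (4π × 0.012) × (0.0000 + 0.9360) = 2.22×10⁻⁵ T.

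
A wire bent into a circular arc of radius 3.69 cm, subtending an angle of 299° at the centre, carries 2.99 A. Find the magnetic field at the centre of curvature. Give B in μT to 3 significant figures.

The Biot–Savart field of a circular arc at its centre is B = μ₀Iφ/(4πR), with φ = 5.219 rad.
B = (4π×10⁻⁷ × 2.99 × 5.219) / (4π × 0.0369) = 4.23×10⁻⁵ T.

B ≈ 42.3 μT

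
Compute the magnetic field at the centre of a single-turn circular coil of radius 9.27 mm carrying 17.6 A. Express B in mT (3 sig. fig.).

At the centre of a circular loop the Biot–Savart law gives B = μ₀I/(2R).
B = (4π×10⁻⁷ × 17.6) / (2 × 0.00927) = 1.19×10⁻³ T.

B ≈ 1.19 mT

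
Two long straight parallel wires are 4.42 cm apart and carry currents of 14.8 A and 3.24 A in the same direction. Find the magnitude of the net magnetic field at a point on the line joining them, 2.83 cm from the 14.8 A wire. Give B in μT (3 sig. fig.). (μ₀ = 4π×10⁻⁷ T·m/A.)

Each long wire gives B = μ₀I/(2πd). Distances are d₁ = 0.0283 m and d₂ = 0.0159 m.
B₁ = 1.05×10⁻⁴ T, B₂ = 4.08×10⁻⁵ T.
Between parallel currents the two contributions point in opposite directions, so they subtract. B = |B₁ − B₂| = |1.05×10⁻⁴ − 4.08×10⁻⁵| = 6.38×10⁻⁵ T.

B ≈ 63.8 μT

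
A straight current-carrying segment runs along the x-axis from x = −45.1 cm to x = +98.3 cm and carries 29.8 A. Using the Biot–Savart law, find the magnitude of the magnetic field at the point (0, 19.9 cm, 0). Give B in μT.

For a finite straight segment, B = (μ₀I/4πd)(sinθ₁ + sinθ₂), where θ₁, θ₂ are the angles from the perpendicular to each end.
The perpendicular distance is d = 0.199 m; the end-offsets along the wire are a = 0.451 m and b = 0.983 m.
sinθ₁ = 0.451/√(0.451²+0.199²) = 0.9149; sinθ₂ = 0.983/√(0.983²+0.199²) = 0.9801.
B = (4π×10⁻⁷ × 29.8) / (4π × 0.199) × (0.9149 + 0.9801) = 2.84×10⁻⁵ T.

B ≈ 28.4 μT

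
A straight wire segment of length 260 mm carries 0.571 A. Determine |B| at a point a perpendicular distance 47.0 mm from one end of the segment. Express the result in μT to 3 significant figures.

B ≈ 1.20 μT

For a finite straight segment, B = (μ₀I/4πd)(sinθ₁ + sinθ₂), where θ₁, θ₂ are the angles from the perpendicular to each end.
The perpendicular foot is at one end, so the two end-offsets along the wire are 0 and L = 0.26 m.
sinθ₁ = 0/√(0²+0.047²) = 0.0000; sinθ₂ = 0.26/√(0.26²+0.047²) = 0.9841.
B = (4π×10⁻⁷ × 0.571) / (4π × 0.047) × (0.0000 + 0.9841) = 1.20×10⁻⁶ T.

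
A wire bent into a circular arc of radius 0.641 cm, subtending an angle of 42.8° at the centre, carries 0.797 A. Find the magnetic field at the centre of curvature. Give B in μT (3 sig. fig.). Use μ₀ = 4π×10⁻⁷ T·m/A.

B ≈ 9.29 μT

The Biot–Savart field of a circular arc at its centre is B = μ₀Iφ/(4πR), with φ = 0.747 rad.
B = (4π×10⁻⁷ × 0.797 × 0.747) / (4π × 0.00641) = 9.29×10⁻⁶ T.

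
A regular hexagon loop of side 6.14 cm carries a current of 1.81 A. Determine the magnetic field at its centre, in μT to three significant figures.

B ≈ 20.4 μT

Each side is a finite straight segment at perpendicular distance d = a/(2 tan(π/6)) = 0.05317 m from the centre, with end-angles ±π/6.
One side contributes B₁ = (μ₀I/4πd)·2 sin(π/6) = 3.40×10⁻⁶ T.
All 6 sides add in the same direction: B = 6 × 3.40×10⁻⁶ = 2.04×10⁻⁵ T.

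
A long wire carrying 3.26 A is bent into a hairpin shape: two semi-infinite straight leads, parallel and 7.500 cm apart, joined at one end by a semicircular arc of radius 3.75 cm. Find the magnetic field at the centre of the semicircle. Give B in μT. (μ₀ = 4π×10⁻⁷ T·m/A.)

B ≈ 44.7 μT

The semicircular arc contributes B_arc = μ₀I·π/(4πR) = μ₀I/(4R) = 2.73×10⁻⁵ T.
Each semi-infinite lead is at perpendicular distance R = 0.0375 m from the centre, with the perpendicular foot at its near end, so it contributes μ₀I/(4πR); both point the same way, together 1.74×10⁻⁵ T.
Arc and leads all point the same direction: B = 2.73×10⁻⁵ + 1.74×10⁻⁵ = 4.47×10⁻⁵ T.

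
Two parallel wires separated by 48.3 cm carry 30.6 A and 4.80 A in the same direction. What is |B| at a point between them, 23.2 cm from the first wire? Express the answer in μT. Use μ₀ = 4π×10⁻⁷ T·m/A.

B ≈ 22.6 μT

Each long wire gives B = μ₀I/(2πd). Distances are d₁ = 0.232 m and d₂ = 0.251 m.
B₁ = 2.64×10⁻⁵ T, B₂ = 3.82×10⁻⁶ T.
Between parallel currents the two contributions point in opposite directions, so they subtract. B = |B₁ − B₂| = |2.64×10⁻⁵ − 3.82×10⁻⁶| = 2.26×10⁻⁵ T.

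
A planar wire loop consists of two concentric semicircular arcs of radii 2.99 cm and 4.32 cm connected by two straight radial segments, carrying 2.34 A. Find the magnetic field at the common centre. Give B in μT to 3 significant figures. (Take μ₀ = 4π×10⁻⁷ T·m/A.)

B ≈ 7.57 μT

The radial connectors point toward the centre, so dl × r̂ = 0 and they contribute nothing.
Each semicircle gives μ₀I/(4R): inner arc 2.46×10⁻⁵ T, outer arc 1.70×10⁻⁵ T.
The two arcs carry current in opposite angular senses, so their fields oppose: B = |2.46×10⁻⁵ − 1.70×10⁻⁵| = 7.57×10⁻⁶ T.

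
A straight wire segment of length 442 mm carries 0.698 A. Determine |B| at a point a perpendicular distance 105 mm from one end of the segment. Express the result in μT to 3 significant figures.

For a finite straight segment, B = (μ₀I/4πd)(sinθ₁ + sinθ₂), where θ₁, θ₂ are the angles from the perpendicular to each end.
The perpendicular foot is at one end, so the two end-offsets along the wire are 0 and L = 0.442 m.
sinθ₁ = 0/√(0²+0.105²) = 0.0000; sinθ₂ = 0.442/√(0.442²+0.105²) = 0.9729.
B = (4π×10⁻⁷ × 0.698) / (4π × 0.105) × (0.0000 + 0.9729) = 6.47×10⁻⁷ T.

B ≈ 0.647 μT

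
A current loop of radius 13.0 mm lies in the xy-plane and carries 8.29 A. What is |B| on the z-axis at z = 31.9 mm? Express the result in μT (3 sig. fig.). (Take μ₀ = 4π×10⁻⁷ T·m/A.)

B ≈ 21.5 μT

On the axis of a circular loop, B = μ₀IR² / [2(R²+z²)^(3/2)].
R² + z² = (0.013)² + (0.0319)² = 0.001187 m², and (R²+z²)^(3/2) = 4.09×10⁻⁵ m³.
B = (4π×10⁻⁷ × 8.29 × 0.000169) / (2 × 4.09×10⁻⁵) = 2.15×10⁻⁵ T.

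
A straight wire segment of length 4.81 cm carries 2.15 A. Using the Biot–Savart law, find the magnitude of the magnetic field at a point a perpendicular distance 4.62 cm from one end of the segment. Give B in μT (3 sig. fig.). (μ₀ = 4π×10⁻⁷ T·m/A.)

B ≈ 3.36 μT

For a finite straight segment, B = (μ₀I/4πd)(sinθ₁ + sinθ₂), where θ₁, θ₂ are the angles from the perpendicular to each end.
The perpendicular foot is at one end, so the two end-offsets along the wire are 0 and L = 0.0481 m.
sinθ₁ = 0/√(0²+0.0462²) = 0.0000; sinθ₂ = 0.0481/√(0.0481²+0.0462²) = 0.7212.
B = (4π×10⁻⁷ × 2.15) / (4π × 0.0462) × (0.0000 + 0.7212) = 3.36×10⁻⁶ T.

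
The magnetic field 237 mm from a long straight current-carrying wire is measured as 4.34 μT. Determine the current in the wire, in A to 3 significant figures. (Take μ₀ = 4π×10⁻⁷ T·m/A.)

I ≈ 5.14 A

For a long straight wire B = μ₀I/(2πd), so I = 2πdB/μ₀.
I = 2π × 0.237 × 4.34×10⁻⁶ / (4π×10⁻⁷) = 5.14 A.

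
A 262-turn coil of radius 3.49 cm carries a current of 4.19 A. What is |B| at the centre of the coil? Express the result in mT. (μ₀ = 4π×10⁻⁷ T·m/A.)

B ≈ 19.8 mT

For an N-turn flat coil, B = Nμ₀I/(2R) with R = 0.0349 m.
B = 262 × 7.54×10⁻⁵ T = 1.98×10⁻² T.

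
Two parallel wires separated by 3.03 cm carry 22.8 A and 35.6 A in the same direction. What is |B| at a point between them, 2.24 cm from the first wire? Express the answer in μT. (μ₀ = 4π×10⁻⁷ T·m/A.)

B ≈ 698 μT

Each long wire gives B = μ₀I/(2πd). Distances are d₁ = 0.0224 m and d₂ = 0.0079 m.
B₁ = 2.04×10⁻⁴ T, B₂ = 9.01×10⁻⁴ T.
Between parallel currents the two contributions point in opposite directions, so they subtract. B = |B₁ − B₂| = |2.04×10⁻⁴ − 9.01×10⁻⁴| = 6.98×10⁻⁴ T.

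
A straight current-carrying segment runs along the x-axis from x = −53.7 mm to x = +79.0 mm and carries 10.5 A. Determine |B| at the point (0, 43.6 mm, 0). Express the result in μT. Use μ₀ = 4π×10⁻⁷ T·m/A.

For a finite straight segment, B = (μ₀I/4πd)(sinθ₁ + sinθ₂), where θ₁, θ₂ are the angles from the perpendicular to each end.
The perpendicular distance is d = 0.0436 m; the end-offsets along the wire are a = 0.0537 m and b = 0.079 m.
sinθ₁ = 0.0537/√(0.0537²+0.0436²) = 0.7763; sinθ₂ = 0.079/√(0.079²+0.0436²) = 0.8755.
B = (4π×10⁻⁷ × 10.5) / (4π × 0.0436) × (0.7763 + 0.8755) = 3.98×10⁻⁵ T.

B ≈ 39.8 μT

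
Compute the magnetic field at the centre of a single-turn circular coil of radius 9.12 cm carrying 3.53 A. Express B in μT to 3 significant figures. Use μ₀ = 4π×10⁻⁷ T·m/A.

B ≈ 24.3 μT

At the centre of a circular loop the Biot–Savart law gives B = μ₀I/(2R).
B = (4π×10⁻⁷ × 3.53) / (2 × 0.0912) = 2.43×10⁻⁵ T.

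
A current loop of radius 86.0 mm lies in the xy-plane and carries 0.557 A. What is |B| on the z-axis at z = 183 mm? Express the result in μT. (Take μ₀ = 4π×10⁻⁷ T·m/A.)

On the axis of a circular loop, B = μ₀IR² / [2(R²+z²)^(3/2)].
R² + z² = (0.086)² + (0.183)² = 0.04088 m², and (R²+z²)^(3/2) = 8.27×10⁻³ m³.
B = (4π×10⁻⁷ × 0.557 × 0.007396) / (2 × 8.27×10⁻³) = 3.13×10⁻⁷ T.

B ≈ 0.313 μT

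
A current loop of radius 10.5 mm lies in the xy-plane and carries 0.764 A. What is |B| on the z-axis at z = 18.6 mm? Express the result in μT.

B ≈ 5.43 μT

On the axis of a circular loop, B = μ₀IR² / [2(R²+z²)^(3/2)].
R² + z² = (0.0105)² + (0.0186)² = 0.0004562 m², and (R²+z²)^(3/2) = 9.74×10⁻⁶ m³.
B = (4π×10⁻⁷ × 0.764 × 0.0001103) / (2 × 9.74×10⁻⁶) = 5.43×10⁻⁶ T.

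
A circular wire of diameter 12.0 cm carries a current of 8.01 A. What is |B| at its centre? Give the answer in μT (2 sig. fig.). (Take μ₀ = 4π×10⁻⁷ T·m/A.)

B ≈ 84 μT

At the centre of a circular loop the Biot–Savart law gives B = μ₀I/(2R) (so R = 0.06 m).
B = (4π×10⁻⁷ × 8.01) / (2 × 0.06) = 8.39×10⁻⁵ T.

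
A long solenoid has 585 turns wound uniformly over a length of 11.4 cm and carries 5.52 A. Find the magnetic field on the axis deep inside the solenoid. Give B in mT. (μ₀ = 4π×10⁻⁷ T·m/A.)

B ≈ 35.6 mT

Inside a long solenoid, B = μ₀nI with n = 5132 turns/m.
B = 4π×10⁻⁷ × 5132 × 5.52 = 3.56×10⁻² T.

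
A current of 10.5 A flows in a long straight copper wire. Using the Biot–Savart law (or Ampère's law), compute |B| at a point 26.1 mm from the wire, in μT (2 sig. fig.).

B ≈ 80 μT

For an infinitely long straight wire, B = μ₀I/(2πd).
B = (4π×10⁻⁷ × 10.5) / (2π × 0.0261) = 8.05×10⁻⁵ T.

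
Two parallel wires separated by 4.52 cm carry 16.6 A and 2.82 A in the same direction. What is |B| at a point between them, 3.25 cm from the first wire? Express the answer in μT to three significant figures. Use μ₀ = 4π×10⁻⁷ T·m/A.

Each long wire gives B = μ₀I/(2πd). Distances are d₁ = 0.0325 m and d₂ = 0.0127 m.
B₁ = 1.02×10⁻⁴ T, B₂ = 4.44×10⁻⁵ T.
Between parallel currents the two contributions point in opposite directions, so they subtract. B = |B₁ − B₂| = |1.02×10⁻⁴ − 4.44×10⁻⁵| = 5.77×10⁻⁵ T.

B ≈ 57.7 μT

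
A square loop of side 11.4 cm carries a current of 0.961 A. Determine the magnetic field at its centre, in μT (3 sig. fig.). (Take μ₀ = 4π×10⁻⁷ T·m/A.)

B ≈ 9.54 μT

Each side is a finite straight segment at perpendicular distance d = a/(2 tan(π/4)) = 0.057 m from the centre, with end-angles ±π/4.
One side contributes B₁ = (μ₀I/4πd)·2 sin(π/4) = 2.38×10⁻⁶ T.
All 4 sides add in the same direction: B = 4 × 2.38×10⁻⁶ = 9.54×10⁻⁶ T.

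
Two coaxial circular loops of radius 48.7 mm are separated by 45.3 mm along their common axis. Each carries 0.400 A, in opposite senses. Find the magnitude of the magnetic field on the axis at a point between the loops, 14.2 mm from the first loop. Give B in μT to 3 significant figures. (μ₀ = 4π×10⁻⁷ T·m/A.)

B ≈ 1.48 μT

Each loop contributes B = μ₀IR²/[2(R²+z²)^(3/2)] on the axis, with z measured from that loop.
Loop 1 (z = 0.0142 m): B₁ = 4.57×10⁻⁶ T. Loop 2 (z = 0.0311 m): B₂ = 3.09×10⁻⁶ T.
The fields oppose: B = |B₁ − B₂| = 1.48×10⁻⁶ T.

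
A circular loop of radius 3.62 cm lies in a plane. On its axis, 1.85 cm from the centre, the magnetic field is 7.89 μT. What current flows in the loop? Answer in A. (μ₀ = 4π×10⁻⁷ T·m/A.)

On the axis of a loop, B = μ₀IR²/[2(R²+z²)^(3/2)], so I = 2B(R²+z²)^(3/2)/(μ₀R²).
R² + z² = 0.00131 + 0.0003423 = 0.001653 m²; raised to 3/2 gives 6.72×10⁻⁵ m³.
I = 2 × 7.89×10⁻⁶ × 6.72×10⁻⁵ / (1.26×10⁻⁶ × 0.00131) = 0.644 A.

I ≈ 0.644 A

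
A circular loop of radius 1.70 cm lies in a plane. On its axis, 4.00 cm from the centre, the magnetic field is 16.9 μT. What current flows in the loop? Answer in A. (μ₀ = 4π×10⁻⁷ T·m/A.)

On the axis of a loop, B = μ₀IR²/[2(R²+z²)^(3/2)], so I = 2B(R²+z²)^(3/2)/(μ₀R²).
R² + z² = 0.000289 + 0.0016 = 0.001889 m²; raised to 3/2 gives 8.21×10⁻⁵ m³.
I = 2 × 1.69×10⁻⁵ × 8.21×10⁻⁵ / (1.26×10⁻⁶ × 0.000289) = 7.64 A.

I ≈ 7.64 A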